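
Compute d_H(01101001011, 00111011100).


XOR: 01010010111
Count of 1s: 6

6


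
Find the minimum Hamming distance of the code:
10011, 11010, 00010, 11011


Comparing all pairs, minimum distance: 1
Can detect 0 errors, correct 0 errors

1


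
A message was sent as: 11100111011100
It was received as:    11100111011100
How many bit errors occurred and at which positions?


XOR: 00000000000000

0 errors (received matches sent)


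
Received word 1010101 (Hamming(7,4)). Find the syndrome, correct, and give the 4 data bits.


Syndrome = 0: no error detected

Data: 1101 (no errors)


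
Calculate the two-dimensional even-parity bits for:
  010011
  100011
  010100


Row parities: 110
Column parities: 100100

Row P: 110, Col P: 100100, Corner: 0


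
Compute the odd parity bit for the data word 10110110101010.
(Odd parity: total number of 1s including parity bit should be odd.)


Number of 1s in data: 8
Parity bit: 1

1


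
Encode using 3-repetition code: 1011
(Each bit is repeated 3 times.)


Each bit -> 3 copies

111000111111


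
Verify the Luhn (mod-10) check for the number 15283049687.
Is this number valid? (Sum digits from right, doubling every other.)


Luhn sum = 47
47 mod 10 = 7

Invalid (Luhn sum mod 10 = 7)


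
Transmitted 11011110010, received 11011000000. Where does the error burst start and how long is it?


XOR: 00000110010

Burst at position 5, length 5


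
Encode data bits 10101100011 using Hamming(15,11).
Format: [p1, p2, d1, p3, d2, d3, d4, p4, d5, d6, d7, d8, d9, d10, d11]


Parity bits: p1=1, p2=1, p3=1, p4=0

111101001100011


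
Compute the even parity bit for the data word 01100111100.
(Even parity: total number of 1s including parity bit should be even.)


Number of 1s in data: 6
Parity bit: 0

0


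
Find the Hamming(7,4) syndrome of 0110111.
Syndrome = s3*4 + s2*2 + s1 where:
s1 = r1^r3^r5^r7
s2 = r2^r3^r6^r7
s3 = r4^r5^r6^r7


s1=1, s2=0, s3=1

Syndrome = 5 (error at position 5)


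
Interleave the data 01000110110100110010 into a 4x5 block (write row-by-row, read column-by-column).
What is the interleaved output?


Matrix:
  01000
  11011
  01001
  10010
Read columns: 01011110000001010110

01011110000001010110


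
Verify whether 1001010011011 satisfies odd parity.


Number of 1s: 7

Yes, parity is correct (7 ones)


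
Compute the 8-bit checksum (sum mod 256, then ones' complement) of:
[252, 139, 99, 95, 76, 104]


Sum = 765 mod 256 = 253
Complement = 2

2


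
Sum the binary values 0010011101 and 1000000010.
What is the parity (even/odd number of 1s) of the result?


0010011101 = 157
1000000010 = 514
Sum = 671 = 1010011111
1s count = 7

odd parity (7 ones in 1010011111)


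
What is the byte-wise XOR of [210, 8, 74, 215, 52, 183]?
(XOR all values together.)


XOR chain: 210 ^ 8 ^ 74 ^ 215 ^ 52 ^ 183 = 196

196


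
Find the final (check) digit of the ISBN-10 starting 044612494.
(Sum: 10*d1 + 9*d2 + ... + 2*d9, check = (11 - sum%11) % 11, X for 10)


Weighted sum: 177
177 mod 11 = 1

Check digit: X


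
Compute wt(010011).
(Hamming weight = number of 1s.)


Counting 1s in 010011

3


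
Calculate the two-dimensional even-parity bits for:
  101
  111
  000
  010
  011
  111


Row parities: 010101
Column parities: 100

Row P: 010101, Col P: 100, Corner: 1


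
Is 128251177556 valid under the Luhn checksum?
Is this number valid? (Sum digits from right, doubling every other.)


Luhn sum = 41
41 mod 10 = 1

Invalid (Luhn sum mod 10 = 1)


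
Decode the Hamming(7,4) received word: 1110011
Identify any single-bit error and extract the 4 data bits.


Syndrome = 1: error at position 1

Data: 1011 (corrected bit 1)


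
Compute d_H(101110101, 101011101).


XOR: 000101000
Count of 1s: 2

2


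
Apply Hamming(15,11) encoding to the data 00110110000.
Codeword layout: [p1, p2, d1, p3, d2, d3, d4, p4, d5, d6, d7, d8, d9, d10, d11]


Parity bits: p1=0, p2=0, p3=0, p4=0

000001100110000


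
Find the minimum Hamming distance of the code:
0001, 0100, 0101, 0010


Comparing all pairs, minimum distance: 1
Can detect 0 errors, correct 0 errors

1


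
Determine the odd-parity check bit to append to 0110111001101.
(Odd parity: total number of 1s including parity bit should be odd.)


Number of 1s in data: 8
Parity bit: 1

1


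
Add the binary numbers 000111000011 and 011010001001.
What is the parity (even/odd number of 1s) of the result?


000111000011 = 451
011010001001 = 1673
Sum = 2124 = 100001001100
1s count = 4

even parity (4 ones in 100001001100)


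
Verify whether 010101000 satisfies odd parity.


Number of 1s: 3

Yes, parity is correct (3 ones)


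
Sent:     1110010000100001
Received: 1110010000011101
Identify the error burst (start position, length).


XOR: 0000000000111100

Burst at position 10, length 4


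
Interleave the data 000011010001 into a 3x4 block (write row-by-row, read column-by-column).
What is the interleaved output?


Matrix:
  0000
  1101
  0001
Read columns: 010010000011

010010000011


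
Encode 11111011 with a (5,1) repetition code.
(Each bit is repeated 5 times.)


Each bit -> 5 copies

1111111111111111111111111000001111111111


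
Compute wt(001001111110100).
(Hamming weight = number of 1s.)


Counting 1s in 001001111110100

8


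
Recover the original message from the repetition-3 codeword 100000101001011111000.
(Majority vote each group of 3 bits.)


Groups: 100, 000, 101, 001, 011, 111, 000
Majority votes: 0010110

0010110


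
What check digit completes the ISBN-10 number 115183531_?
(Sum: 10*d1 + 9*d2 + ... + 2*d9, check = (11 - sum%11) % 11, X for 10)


Weighted sum: 160
160 mod 11 = 6

Check digit: 5


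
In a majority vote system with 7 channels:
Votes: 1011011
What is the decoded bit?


Ones: 5 out of 7
Threshold: 4

1 (5/7 voted 1)


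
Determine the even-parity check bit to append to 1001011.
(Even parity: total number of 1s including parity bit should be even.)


Number of 1s in data: 4
Parity bit: 0

0


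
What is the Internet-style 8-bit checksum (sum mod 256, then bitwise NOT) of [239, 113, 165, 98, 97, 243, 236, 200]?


Sum = 1391 mod 256 = 111
Complement = 144

144


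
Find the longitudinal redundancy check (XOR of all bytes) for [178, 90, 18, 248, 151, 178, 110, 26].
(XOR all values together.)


XOR chain: 178 ^ 90 ^ 18 ^ 248 ^ 151 ^ 178 ^ 110 ^ 26 = 83

83


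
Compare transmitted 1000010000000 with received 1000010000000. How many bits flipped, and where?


XOR: 0000000000000

0 errors (received matches sent)


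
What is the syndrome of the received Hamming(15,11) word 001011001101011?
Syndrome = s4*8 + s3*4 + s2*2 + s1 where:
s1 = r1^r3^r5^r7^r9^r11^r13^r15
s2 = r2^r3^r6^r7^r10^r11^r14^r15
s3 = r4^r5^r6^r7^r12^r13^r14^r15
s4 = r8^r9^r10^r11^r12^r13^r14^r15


s1=0, s2=1, s3=1, s4=1

Syndrome = 14 (error at position 14)


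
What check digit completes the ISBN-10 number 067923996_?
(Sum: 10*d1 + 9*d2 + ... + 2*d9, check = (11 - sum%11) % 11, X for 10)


Weighted sum: 275
275 mod 11 = 0

Check digit: 0


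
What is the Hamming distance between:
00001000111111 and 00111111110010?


XOR: 00110111001101
Count of 1s: 8

8


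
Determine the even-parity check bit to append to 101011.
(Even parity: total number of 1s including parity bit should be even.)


Number of 1s in data: 4
Parity bit: 0

0


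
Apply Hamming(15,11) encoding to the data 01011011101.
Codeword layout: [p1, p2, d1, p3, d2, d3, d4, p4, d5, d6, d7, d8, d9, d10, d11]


Parity bits: p1=0, p2=1, p3=1, p4=1

010110111011101


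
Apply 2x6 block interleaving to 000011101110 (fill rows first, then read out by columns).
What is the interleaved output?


Matrix:
  000011
  101110
Read columns: 010001011110

010001011110


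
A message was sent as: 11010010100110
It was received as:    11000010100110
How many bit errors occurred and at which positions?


XOR: 00010000000000

1 error(s) at position(s): 3


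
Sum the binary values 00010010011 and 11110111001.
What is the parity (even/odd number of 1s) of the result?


00010010011 = 147
11110111001 = 1977
Sum = 2124 = 100001001100
1s count = 4

even parity (4 ones in 100001001100)


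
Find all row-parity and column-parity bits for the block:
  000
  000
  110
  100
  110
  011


Row parities: 000100
Column parities: 111

Row P: 000100, Col P: 111, Corner: 1


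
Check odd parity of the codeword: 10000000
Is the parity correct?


Number of 1s: 1

Yes, parity is correct (1 ones)


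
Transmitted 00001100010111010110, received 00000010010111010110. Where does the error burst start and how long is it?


XOR: 00001110000000000000

Burst at position 4, length 3


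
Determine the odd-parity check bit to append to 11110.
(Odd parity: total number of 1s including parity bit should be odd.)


Number of 1s in data: 4
Parity bit: 1

1


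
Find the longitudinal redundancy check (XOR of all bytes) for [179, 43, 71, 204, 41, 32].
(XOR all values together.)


XOR chain: 179 ^ 43 ^ 71 ^ 204 ^ 41 ^ 32 = 26

26


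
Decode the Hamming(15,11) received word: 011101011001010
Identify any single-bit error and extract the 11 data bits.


Syndrome = 0: no error detected

Data: 10101001010 (no errors)


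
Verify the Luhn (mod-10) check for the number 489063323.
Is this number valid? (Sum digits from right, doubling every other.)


Luhn sum = 42
42 mod 10 = 2

Invalid (Luhn sum mod 10 = 2)


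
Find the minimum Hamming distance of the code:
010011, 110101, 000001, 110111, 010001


Comparing all pairs, minimum distance: 1
Can detect 0 errors, correct 0 errors

1


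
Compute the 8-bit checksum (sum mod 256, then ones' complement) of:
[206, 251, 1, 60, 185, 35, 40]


Sum = 778 mod 256 = 10
Complement = 245

245


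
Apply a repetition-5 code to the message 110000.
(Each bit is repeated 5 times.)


Each bit -> 5 copies

111111111100000000000000000000


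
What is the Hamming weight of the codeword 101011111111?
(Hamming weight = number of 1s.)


Counting 1s in 101011111111

10


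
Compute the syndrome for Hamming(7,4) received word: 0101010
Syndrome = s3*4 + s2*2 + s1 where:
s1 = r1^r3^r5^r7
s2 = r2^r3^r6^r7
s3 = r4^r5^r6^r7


s1=0, s2=0, s3=0

Syndrome = 0 (no error)


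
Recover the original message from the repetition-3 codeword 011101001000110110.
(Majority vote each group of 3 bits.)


Groups: 011, 101, 001, 000, 110, 110
Majority votes: 110011

110011


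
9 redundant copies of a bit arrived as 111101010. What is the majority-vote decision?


Ones: 6 out of 9
Threshold: 5

1 (6/9 voted 1)


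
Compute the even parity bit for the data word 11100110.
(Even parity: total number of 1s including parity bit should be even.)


Number of 1s in data: 5
Parity bit: 1

1


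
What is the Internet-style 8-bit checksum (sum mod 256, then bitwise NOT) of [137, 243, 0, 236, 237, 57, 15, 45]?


Sum = 970 mod 256 = 202
Complement = 53

53


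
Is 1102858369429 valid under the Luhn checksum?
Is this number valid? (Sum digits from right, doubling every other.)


Luhn sum = 62
62 mod 10 = 2

Invalid (Luhn sum mod 10 = 2)


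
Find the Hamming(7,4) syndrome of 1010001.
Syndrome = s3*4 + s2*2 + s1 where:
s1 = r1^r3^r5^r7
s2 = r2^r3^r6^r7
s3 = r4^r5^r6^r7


s1=1, s2=0, s3=1

Syndrome = 5 (error at position 5)


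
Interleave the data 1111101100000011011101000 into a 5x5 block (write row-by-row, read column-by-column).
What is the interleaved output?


Matrix:
  11111
  01100
  00001
  10111
  01000
Read columns: 1001011001110101001010110

1001011001110101001010110


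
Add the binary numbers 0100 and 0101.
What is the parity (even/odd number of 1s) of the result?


0100 = 4
0101 = 5
Sum = 9 = 1001
1s count = 2

even parity (2 ones in 1001)


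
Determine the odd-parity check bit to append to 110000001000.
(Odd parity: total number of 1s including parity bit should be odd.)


Number of 1s in data: 3
Parity bit: 0

0


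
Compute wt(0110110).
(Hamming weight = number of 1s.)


Counting 1s in 0110110

4


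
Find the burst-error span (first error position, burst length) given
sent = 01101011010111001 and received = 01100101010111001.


XOR: 00001110000000000

Burst at position 4, length 3


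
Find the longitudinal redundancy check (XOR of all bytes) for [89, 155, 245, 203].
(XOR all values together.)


XOR chain: 89 ^ 155 ^ 245 ^ 203 = 252

252


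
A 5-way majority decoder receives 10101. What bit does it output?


Ones: 3 out of 5
Threshold: 3

1 (3/5 voted 1)


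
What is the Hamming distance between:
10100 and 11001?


XOR: 01101
Count of 1s: 3

3


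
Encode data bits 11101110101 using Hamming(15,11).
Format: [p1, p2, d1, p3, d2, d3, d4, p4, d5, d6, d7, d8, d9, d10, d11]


Parity bits: p1=0, p2=1, p3=0, p4=1

011011011110101


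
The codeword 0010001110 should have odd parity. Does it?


Number of 1s: 4

No, parity error (4 ones)


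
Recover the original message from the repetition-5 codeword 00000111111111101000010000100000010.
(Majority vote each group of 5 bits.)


Groups: 00000, 11111, 11111, 01000, 01000, 01000, 00010
Majority votes: 0110000

0110000


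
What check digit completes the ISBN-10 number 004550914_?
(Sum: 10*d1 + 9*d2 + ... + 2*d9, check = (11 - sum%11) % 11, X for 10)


Weighted sum: 144
144 mod 11 = 1

Check digit: X


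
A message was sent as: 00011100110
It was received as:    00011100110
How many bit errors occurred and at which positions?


XOR: 00000000000

0 errors (received matches sent)


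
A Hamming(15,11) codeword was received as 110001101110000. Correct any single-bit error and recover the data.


Syndrome = 10: error at position 10

Data: 00111010000 (corrected bit 10)


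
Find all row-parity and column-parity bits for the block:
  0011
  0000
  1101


Row parities: 001
Column parities: 1110

Row P: 001, Col P: 1110, Corner: 1


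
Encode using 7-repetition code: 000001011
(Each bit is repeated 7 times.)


Each bit -> 7 copies

000000000000000000000000000000000001111111000000011111111111111


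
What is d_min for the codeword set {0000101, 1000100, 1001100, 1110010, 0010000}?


Comparing all pairs, minimum distance: 1
Can detect 0 errors, correct 0 errors

1


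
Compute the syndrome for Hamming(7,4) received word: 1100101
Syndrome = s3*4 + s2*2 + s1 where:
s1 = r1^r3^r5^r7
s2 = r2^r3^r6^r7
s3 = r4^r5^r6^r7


s1=1, s2=0, s3=0

Syndrome = 1 (error at position 1)


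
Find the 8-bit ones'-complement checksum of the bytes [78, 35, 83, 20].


Sum = 216 mod 256 = 216
Complement = 39

39


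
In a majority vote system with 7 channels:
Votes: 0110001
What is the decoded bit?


Ones: 3 out of 7
Threshold: 4

0 (3/7 voted 1)


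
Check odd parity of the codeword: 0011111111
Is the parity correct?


Number of 1s: 8

No, parity error (8 ones)


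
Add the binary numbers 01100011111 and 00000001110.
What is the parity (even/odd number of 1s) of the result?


01100011111 = 799
00000001110 = 14
Sum = 813 = 1100101101
1s count = 6

even parity (6 ones in 1100101101)


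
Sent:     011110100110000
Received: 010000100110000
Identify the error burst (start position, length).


XOR: 001110000000000

Burst at position 2, length 3


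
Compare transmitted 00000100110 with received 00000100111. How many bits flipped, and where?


XOR: 00000000001

1 error(s) at position(s): 10


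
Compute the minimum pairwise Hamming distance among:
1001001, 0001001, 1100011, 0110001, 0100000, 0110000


Comparing all pairs, minimum distance: 1
Can detect 0 errors, correct 0 errors

1


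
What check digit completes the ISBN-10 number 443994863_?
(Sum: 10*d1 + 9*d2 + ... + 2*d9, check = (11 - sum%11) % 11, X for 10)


Weighted sum: 293
293 mod 11 = 7

Check digit: 4


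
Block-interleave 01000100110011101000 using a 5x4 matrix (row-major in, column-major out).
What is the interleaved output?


Matrix:
  0100
  0100
  1100
  1110
  1000
Read columns: 00111111100001000000

00111111100001000000


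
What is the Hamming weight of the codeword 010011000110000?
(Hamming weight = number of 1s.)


Counting 1s in 010011000110000

5


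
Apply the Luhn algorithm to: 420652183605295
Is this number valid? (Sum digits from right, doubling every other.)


Luhn sum = 51
51 mod 10 = 1

Invalid (Luhn sum mod 10 = 1)


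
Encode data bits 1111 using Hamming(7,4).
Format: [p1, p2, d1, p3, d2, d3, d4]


Parity bits: p1=1, p2=1, p3=1

1111111


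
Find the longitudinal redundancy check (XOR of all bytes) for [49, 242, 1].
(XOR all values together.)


XOR chain: 49 ^ 242 ^ 1 = 194

194


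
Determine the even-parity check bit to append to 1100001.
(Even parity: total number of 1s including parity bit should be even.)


Number of 1s in data: 3
Parity bit: 1

1


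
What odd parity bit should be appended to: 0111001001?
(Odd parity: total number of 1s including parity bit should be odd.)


Number of 1s in data: 5
Parity bit: 0

0


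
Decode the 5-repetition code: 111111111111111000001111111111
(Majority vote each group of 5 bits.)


Groups: 11111, 11111, 11111, 00000, 11111, 11111
Majority votes: 111011

111011


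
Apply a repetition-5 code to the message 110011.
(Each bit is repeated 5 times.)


Each bit -> 5 copies

111111111100000000001111111111


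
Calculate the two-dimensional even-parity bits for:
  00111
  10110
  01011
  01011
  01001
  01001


Row parities: 111100
Column parities: 10001

Row P: 111100, Col P: 10001, Corner: 0


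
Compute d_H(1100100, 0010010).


XOR: 1110110
Count of 1s: 5

5


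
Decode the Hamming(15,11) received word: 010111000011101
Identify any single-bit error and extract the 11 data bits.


Syndrome = 0: no error detected

Data: 01100011101 (no errors)


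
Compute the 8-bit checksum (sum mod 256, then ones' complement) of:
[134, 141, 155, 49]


Sum = 479 mod 256 = 223
Complement = 32

32


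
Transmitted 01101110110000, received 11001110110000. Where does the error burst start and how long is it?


XOR: 10100000000000

Burst at position 0, length 3


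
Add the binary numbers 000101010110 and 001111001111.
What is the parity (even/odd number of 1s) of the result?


000101010110 = 342
001111001111 = 975
Sum = 1317 = 10100100101
1s count = 5

odd parity (5 ones in 10100100101)


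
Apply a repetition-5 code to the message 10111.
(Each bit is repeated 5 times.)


Each bit -> 5 copies

1111100000111111111111111


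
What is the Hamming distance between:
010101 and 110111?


XOR: 100010
Count of 1s: 2

2


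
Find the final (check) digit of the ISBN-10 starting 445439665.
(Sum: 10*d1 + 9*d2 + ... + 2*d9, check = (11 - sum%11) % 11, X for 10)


Weighted sum: 259
259 mod 11 = 6

Check digit: 5


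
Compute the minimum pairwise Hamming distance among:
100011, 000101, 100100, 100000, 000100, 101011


Comparing all pairs, minimum distance: 1
Can detect 0 errors, correct 0 errors

1


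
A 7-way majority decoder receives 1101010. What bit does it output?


Ones: 4 out of 7
Threshold: 4

1 (4/7 voted 1)


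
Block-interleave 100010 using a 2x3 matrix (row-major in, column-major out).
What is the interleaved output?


Matrix:
  100
  010
Read columns: 100100

100100


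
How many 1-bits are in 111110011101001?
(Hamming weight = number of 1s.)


Counting 1s in 111110011101001

10


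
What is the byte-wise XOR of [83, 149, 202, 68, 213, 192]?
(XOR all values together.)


XOR chain: 83 ^ 149 ^ 202 ^ 68 ^ 213 ^ 192 = 93

93


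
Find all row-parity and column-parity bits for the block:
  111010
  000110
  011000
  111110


Row parities: 0001
Column parities: 011010

Row P: 0001, Col P: 011010, Corner: 1


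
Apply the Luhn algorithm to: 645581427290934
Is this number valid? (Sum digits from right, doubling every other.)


Luhn sum = 77
77 mod 10 = 7

Invalid (Luhn sum mod 10 = 7)


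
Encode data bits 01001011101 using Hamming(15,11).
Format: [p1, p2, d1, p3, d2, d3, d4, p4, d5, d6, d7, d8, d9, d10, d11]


Parity bits: p1=1, p2=0, p3=0, p4=1

100010011011101


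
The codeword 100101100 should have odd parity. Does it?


Number of 1s: 4

No, parity error (4 ones)


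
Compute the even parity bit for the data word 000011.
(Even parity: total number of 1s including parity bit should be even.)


Number of 1s in data: 2
Parity bit: 0

0


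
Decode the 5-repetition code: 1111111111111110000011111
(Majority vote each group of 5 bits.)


Groups: 11111, 11111, 11111, 00000, 11111
Majority votes: 11101

11101


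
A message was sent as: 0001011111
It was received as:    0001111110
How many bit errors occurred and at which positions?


XOR: 0000100001

2 error(s) at position(s): 4, 9


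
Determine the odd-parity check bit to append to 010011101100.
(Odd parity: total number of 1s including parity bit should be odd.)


Number of 1s in data: 6
Parity bit: 1

1


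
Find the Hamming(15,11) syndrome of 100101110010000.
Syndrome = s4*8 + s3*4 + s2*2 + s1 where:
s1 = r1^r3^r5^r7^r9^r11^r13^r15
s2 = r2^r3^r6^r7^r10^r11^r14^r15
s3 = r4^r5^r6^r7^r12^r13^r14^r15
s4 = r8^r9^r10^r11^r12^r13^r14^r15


s1=1, s2=1, s3=1, s4=0

Syndrome = 7 (error at position 7)


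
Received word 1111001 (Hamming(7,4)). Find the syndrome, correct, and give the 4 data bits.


Syndrome = 3: error at position 3

Data: 0001 (corrected bit 3)


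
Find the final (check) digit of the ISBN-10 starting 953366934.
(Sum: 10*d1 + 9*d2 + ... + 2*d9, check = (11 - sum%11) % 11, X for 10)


Weighted sum: 299
299 mod 11 = 2

Check digit: 9


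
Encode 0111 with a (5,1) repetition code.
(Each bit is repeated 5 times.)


Each bit -> 5 copies

00000111111111111111


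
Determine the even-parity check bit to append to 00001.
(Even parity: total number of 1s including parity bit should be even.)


Number of 1s in data: 1
Parity bit: 1

1


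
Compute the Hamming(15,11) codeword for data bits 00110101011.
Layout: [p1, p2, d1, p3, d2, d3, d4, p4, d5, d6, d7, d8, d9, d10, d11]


Parity bits: p1=0, p2=1, p3=1, p4=0

010101100101011


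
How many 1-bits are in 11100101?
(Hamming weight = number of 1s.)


Counting 1s in 11100101

5


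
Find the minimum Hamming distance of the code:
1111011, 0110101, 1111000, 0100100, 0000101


Comparing all pairs, minimum distance: 2
Can detect 1 errors, correct 0 errors

2


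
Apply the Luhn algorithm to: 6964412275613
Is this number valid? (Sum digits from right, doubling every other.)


Luhn sum = 60
60 mod 10 = 0

Valid (Luhn sum mod 10 = 0)


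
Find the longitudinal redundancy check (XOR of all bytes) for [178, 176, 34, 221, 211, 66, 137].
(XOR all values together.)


XOR chain: 178 ^ 176 ^ 34 ^ 221 ^ 211 ^ 66 ^ 137 = 229

229


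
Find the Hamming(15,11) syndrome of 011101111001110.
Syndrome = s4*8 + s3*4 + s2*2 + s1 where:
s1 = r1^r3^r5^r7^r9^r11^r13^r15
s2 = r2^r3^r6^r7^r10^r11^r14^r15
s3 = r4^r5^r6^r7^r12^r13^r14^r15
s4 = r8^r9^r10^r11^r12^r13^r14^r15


s1=0, s2=1, s3=0, s4=1

Syndrome = 10 (error at position 10)


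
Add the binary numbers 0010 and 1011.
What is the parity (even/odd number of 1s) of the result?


0010 = 2
1011 = 11
Sum = 13 = 1101
1s count = 3

odd parity (3 ones in 1101)


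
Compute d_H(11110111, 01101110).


XOR: 10011001
Count of 1s: 4

4


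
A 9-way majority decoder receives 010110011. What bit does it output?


Ones: 5 out of 9
Threshold: 5

1 (5/9 voted 1)


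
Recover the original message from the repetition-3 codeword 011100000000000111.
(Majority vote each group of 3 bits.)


Groups: 011, 100, 000, 000, 000, 111
Majority votes: 100001

100001


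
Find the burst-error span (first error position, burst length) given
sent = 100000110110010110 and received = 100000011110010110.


XOR: 000000101000000000

Burst at position 6, length 3


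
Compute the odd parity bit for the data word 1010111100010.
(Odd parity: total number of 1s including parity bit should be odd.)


Number of 1s in data: 7
Parity bit: 0

0


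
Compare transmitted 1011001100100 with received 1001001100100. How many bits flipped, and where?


XOR: 0010000000000

1 error(s) at position(s): 2


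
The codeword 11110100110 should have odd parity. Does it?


Number of 1s: 7

Yes, parity is correct (7 ones)


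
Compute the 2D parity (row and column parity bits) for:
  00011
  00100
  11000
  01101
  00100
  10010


Row parities: 010110
Column parities: 00100

Row P: 010110, Col P: 00100, Corner: 1


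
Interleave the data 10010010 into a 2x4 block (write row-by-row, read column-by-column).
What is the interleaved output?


Matrix:
  1001
  0010
Read columns: 10000110

10000110


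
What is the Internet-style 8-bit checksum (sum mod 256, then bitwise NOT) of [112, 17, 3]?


Sum = 132 mod 256 = 132
Complement = 123

123


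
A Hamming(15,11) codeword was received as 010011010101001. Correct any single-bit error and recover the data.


Syndrome = 0: no error detected

Data: 01100101001 (no errors)


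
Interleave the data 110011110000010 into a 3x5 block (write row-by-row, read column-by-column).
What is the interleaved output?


Matrix:
  11001
  11100
  00010
Read columns: 110110010001100

110110010001100


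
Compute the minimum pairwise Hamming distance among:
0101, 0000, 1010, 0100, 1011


Comparing all pairs, minimum distance: 1
Can detect 0 errors, correct 0 errors

1


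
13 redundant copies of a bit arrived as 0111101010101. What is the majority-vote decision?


Ones: 8 out of 13
Threshold: 7

1 (8/13 voted 1)


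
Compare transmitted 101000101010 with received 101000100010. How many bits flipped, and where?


XOR: 000000001000

1 error(s) at position(s): 8


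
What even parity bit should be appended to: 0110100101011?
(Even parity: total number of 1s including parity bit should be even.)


Number of 1s in data: 7
Parity bit: 1

1


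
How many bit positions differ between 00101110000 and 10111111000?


XOR: 10010001000
Count of 1s: 3

3


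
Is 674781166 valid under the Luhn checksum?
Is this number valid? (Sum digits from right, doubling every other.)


Luhn sum = 40
40 mod 10 = 0

Valid (Luhn sum mod 10 = 0)


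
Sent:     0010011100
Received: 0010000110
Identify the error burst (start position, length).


XOR: 0000011010

Burst at position 5, length 4


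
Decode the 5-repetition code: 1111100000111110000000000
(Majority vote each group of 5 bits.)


Groups: 11111, 00000, 11111, 00000, 00000
Majority votes: 10100

10100


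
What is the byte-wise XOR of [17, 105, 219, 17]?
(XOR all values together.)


XOR chain: 17 ^ 105 ^ 219 ^ 17 = 178

178


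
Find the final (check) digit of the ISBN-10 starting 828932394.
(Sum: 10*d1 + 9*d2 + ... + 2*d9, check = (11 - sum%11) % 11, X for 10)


Weighted sum: 300
300 mod 11 = 3

Check digit: 8


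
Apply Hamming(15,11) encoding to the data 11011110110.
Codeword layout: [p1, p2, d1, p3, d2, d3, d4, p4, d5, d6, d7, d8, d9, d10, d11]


Parity bits: p1=0, p2=1, p3=0, p4=1

011010111110110


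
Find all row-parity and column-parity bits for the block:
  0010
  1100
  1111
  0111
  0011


Row parities: 10010
Column parities: 0101

Row P: 10010, Col P: 0101, Corner: 0


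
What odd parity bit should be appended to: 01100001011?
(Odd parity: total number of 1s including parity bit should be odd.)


Number of 1s in data: 5
Parity bit: 0

0


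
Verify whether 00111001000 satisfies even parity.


Number of 1s: 4

Yes, parity is correct (4 ones)


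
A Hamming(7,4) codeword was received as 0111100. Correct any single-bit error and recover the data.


Syndrome = 0: no error detected

Data: 1100 (no errors)


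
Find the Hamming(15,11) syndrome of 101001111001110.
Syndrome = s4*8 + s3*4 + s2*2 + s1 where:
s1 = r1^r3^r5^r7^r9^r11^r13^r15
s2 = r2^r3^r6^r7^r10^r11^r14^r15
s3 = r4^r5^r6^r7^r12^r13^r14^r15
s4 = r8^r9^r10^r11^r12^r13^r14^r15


s1=1, s2=0, s3=1, s4=1

Syndrome = 13 (error at position 13)


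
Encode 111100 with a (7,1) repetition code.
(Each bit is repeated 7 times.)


Each bit -> 7 copies

111111111111111111111111111100000000000000


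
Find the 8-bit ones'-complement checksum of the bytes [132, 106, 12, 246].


Sum = 496 mod 256 = 240
Complement = 15

15


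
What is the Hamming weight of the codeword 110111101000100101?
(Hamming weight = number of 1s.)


Counting 1s in 110111101000100101

10


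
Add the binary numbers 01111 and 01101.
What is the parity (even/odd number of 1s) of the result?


01111 = 15
01101 = 13
Sum = 28 = 11100
1s count = 3

odd parity (3 ones in 11100)


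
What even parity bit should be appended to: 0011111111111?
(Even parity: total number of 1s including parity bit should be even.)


Number of 1s in data: 11
Parity bit: 1

1


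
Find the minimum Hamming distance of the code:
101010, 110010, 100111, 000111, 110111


Comparing all pairs, minimum distance: 1
Can detect 0 errors, correct 0 errors

1


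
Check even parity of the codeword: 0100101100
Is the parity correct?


Number of 1s: 4

Yes, parity is correct (4 ones)


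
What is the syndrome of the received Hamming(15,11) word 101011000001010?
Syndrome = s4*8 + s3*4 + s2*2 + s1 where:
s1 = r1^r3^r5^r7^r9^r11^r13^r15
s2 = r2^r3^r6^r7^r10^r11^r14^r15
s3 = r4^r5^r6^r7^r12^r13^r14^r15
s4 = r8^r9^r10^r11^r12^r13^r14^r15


s1=1, s2=1, s3=0, s4=0

Syndrome = 3 (error at position 3)


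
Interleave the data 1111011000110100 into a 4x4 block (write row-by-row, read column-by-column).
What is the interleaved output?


Matrix:
  1111
  0110
  0011
  0100
Read columns: 1000110111101010

1000110111101010


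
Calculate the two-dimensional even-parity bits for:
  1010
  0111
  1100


Row parities: 010
Column parities: 0001

Row P: 010, Col P: 0001, Corner: 1


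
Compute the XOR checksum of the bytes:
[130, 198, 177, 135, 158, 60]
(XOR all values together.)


XOR chain: 130 ^ 198 ^ 177 ^ 135 ^ 158 ^ 60 = 208

208


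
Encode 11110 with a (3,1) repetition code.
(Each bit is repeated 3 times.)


Each bit -> 3 copies

111111111111000


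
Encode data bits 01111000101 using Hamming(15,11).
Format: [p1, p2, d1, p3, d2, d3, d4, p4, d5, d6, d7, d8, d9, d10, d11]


Parity bits: p1=1, p2=1, p3=1, p4=1

110111111000101


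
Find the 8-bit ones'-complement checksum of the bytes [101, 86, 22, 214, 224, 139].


Sum = 786 mod 256 = 18
Complement = 237

237


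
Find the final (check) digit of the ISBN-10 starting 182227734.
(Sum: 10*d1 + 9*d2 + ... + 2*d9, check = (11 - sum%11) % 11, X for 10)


Weighted sum: 204
204 mod 11 = 6

Check digit: 5


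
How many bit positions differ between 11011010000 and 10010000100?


XOR: 01001010100
Count of 1s: 4

4


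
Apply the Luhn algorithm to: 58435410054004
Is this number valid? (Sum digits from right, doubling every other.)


Luhn sum = 44
44 mod 10 = 4

Invalid (Luhn sum mod 10 = 4)


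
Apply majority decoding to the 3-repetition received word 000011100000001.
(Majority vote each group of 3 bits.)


Groups: 000, 011, 100, 000, 001
Majority votes: 01000

01000


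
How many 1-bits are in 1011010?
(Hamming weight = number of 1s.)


Counting 1s in 1011010

4


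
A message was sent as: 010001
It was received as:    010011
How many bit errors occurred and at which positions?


XOR: 000010

1 error(s) at position(s): 4


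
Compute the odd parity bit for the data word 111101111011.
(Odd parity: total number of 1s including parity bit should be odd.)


Number of 1s in data: 10
Parity bit: 1

1


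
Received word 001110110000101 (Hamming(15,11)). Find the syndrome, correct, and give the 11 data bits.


Syndrome = 15: error at position 15

Data: 11010000100 (corrected bit 15)


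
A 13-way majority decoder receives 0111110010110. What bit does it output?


Ones: 8 out of 13
Threshold: 7

1 (8/13 voted 1)


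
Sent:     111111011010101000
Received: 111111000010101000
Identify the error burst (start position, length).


XOR: 000000011000000000

Burst at position 7, length 2


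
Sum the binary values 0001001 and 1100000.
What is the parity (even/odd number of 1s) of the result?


0001001 = 9
1100000 = 96
Sum = 105 = 1101001
1s count = 4

even parity (4 ones in 1101001)


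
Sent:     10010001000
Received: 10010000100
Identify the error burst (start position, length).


XOR: 00000001100

Burst at position 7, length 2


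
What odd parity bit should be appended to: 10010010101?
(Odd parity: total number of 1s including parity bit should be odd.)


Number of 1s in data: 5
Parity bit: 0

0


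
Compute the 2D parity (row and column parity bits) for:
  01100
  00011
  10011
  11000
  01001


Row parities: 00100
Column parities: 01101

Row P: 00100, Col P: 01101, Corner: 1


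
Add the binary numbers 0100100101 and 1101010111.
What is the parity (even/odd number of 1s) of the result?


0100100101 = 293
1101010111 = 855
Sum = 1148 = 10001111100
1s count = 6

even parity (6 ones in 10001111100)


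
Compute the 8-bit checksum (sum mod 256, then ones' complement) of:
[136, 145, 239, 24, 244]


Sum = 788 mod 256 = 20
Complement = 235

235


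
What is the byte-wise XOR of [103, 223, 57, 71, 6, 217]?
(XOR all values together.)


XOR chain: 103 ^ 223 ^ 57 ^ 71 ^ 6 ^ 217 = 25

25


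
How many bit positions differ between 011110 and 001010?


XOR: 010100
Count of 1s: 2

2


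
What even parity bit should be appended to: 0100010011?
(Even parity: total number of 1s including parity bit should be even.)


Number of 1s in data: 4
Parity bit: 0

0


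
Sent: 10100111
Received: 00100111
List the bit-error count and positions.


XOR: 10000000

1 error(s) at position(s): 0


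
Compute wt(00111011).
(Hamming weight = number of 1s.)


Counting 1s in 00111011

5


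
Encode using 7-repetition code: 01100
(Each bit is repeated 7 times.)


Each bit -> 7 copies

00000001111111111111100000000000000


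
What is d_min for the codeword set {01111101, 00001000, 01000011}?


Comparing all pairs, minimum distance: 4
Can detect 3 errors, correct 1 errors

4


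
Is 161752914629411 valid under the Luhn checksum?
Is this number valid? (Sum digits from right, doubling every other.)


Luhn sum = 55
55 mod 10 = 5

Invalid (Luhn sum mod 10 = 5)


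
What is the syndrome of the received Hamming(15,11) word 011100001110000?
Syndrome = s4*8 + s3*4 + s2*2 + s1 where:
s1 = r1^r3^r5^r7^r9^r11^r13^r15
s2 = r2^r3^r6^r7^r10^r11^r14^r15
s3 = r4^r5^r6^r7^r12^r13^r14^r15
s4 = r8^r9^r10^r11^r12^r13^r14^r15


s1=1, s2=0, s3=1, s4=1

Syndrome = 13 (error at position 13)


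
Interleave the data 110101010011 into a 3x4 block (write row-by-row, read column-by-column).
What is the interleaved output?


Matrix:
  1101
  0101
  0011
Read columns: 100110001111

100110001111


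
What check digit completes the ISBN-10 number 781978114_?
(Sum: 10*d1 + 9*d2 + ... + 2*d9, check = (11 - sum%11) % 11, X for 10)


Weighted sum: 310
310 mod 11 = 2

Check digit: 9


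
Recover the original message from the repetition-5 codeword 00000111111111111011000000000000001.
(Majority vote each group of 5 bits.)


Groups: 00000, 11111, 11111, 11011, 00000, 00000, 00001
Majority votes: 0111000

0111000


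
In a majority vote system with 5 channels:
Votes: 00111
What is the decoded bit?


Ones: 3 out of 5
Threshold: 3

1 (3/5 voted 1)


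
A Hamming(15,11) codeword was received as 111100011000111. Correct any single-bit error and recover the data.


Syndrome = 9: error at position 9

Data: 10000000111 (corrected bit 9)


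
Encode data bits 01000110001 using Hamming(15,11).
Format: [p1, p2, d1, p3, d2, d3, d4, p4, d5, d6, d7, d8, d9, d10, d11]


Parity bits: p1=1, p2=1, p3=0, p4=1

110010010110001


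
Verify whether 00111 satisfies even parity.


Number of 1s: 3

No, parity error (3 ones)


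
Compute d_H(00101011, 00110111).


XOR: 00011100
Count of 1s: 3

3


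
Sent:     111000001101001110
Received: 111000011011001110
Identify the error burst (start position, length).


XOR: 000000010110000000

Burst at position 7, length 4


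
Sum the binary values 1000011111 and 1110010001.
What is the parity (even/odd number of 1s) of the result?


1000011111 = 543
1110010001 = 913
Sum = 1456 = 10110110000
1s count = 5

odd parity (5 ones in 10110110000)


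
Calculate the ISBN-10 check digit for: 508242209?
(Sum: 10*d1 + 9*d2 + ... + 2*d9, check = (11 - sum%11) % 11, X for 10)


Weighted sum: 188
188 mod 11 = 1

Check digit: X


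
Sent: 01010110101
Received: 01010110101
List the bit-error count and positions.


XOR: 00000000000

0 errors (received matches sent)


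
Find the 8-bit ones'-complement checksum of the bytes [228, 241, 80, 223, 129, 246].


Sum = 1147 mod 256 = 123
Complement = 132

132


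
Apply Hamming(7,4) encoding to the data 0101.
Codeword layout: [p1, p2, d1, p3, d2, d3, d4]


Parity bits: p1=0, p2=1, p3=0

0100101


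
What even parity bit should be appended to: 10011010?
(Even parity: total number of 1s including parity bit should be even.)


Number of 1s in data: 4
Parity bit: 0

0


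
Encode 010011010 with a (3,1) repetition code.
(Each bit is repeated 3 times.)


Each bit -> 3 copies

000111000000111111000111000


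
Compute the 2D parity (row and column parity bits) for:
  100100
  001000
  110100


Row parities: 011
Column parities: 011000

Row P: 011, Col P: 011000, Corner: 0


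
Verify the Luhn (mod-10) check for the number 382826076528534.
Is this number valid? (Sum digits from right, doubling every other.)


Luhn sum = 60
60 mod 10 = 0

Valid (Luhn sum mod 10 = 0)


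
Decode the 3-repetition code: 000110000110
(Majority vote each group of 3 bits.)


Groups: 000, 110, 000, 110
Majority votes: 0101

0101


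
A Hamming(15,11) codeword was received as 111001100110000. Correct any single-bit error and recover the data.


Syndrome = 0: no error detected

Data: 10110110000 (no errors)


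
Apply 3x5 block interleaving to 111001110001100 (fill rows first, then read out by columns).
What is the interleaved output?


Matrix:
  11100
  11100
  01100
Read columns: 110111111000000

110111111000000


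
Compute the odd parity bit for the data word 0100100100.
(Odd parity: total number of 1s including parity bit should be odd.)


Number of 1s in data: 3
Parity bit: 0

0


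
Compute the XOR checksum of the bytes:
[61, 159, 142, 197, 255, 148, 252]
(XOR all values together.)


XOR chain: 61 ^ 159 ^ 142 ^ 197 ^ 255 ^ 148 ^ 252 = 126

126


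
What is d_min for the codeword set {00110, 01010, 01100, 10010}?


Comparing all pairs, minimum distance: 2
Can detect 1 errors, correct 0 errors

2


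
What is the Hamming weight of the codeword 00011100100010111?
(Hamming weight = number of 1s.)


Counting 1s in 00011100100010111

8


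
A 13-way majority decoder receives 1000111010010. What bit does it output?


Ones: 6 out of 13
Threshold: 7

0 (6/13 voted 1)


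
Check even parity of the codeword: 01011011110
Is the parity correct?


Number of 1s: 7

No, parity error (7 ones)
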